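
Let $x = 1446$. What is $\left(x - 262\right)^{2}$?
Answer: $1401856$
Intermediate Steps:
$\left(x - 262\right)^{2} = \left(1446 - 262\right)^{2} = 1184^{2} = 1401856$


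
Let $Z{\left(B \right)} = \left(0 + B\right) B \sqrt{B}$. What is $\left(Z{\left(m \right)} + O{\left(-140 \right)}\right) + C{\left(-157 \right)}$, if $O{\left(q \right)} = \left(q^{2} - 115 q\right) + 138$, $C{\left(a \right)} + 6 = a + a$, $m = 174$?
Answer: $35518 + 30276 \sqrt{174} \approx 4.3489 \cdot 10^{5}$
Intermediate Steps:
$C{\left(a \right)} = -6 + 2 a$ ($C{\left(a \right)} = -6 + \left(a + a\right) = -6 + 2 a$)
$O{\left(q \right)} = 138 + q^{2} - 115 q$
$Z{\left(B \right)} = B^{\frac{5}{2}}$ ($Z{\left(B \right)} = B B \sqrt{B} = B^{2} \sqrt{B} = B^{\frac{5}{2}}$)
$\left(Z{\left(m \right)} + O{\left(-140 \right)}\right) + C{\left(-157 \right)} = \left(174^{\frac{5}{2}} + \left(138 + \left(-140\right)^{2} - -16100\right)\right) + \left(-6 + 2 \left(-157\right)\right) = \left(30276 \sqrt{174} + \left(138 + 19600 + 16100\right)\right) - 320 = \left(30276 \sqrt{174} + 35838\right) - 320 = \left(35838 + 30276 \sqrt{174}\right) - 320 = 35518 + 30276 \sqrt{174}$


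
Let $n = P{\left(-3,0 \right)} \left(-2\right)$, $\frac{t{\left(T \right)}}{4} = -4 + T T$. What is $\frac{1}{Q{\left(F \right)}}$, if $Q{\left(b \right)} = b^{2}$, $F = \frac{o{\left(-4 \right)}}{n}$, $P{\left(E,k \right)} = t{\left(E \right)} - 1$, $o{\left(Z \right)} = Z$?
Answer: $\frac{361}{4} \approx 90.25$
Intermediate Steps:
$t{\left(T \right)} = -16 + 4 T^{2}$ ($t{\left(T \right)} = 4 \left(-4 + T T\right) = 4 \left(-4 + T^{2}\right) = -16 + 4 T^{2}$)
$P{\left(E,k \right)} = -17 + 4 E^{2}$ ($P{\left(E,k \right)} = \left(-16 + 4 E^{2}\right) - 1 = -17 + 4 E^{2}$)
$n = -38$ ($n = \left(-17 + 4 \left(-3\right)^{2}\right) \left(-2\right) = \left(-17 + 4 \cdot 9\right) \left(-2\right) = \left(-17 + 36\right) \left(-2\right) = 19 \left(-2\right) = -38$)
$F = \frac{2}{19}$ ($F = - \frac{4}{-38} = \left(-4\right) \left(- \frac{1}{38}\right) = \frac{2}{19} \approx 0.10526$)
$\frac{1}{Q{\left(F \right)}} = \frac{1}{\left(\frac{2}{19}\right)^{2}} = \frac{1}{\frac{4}{361}} = \frac{361}{4}$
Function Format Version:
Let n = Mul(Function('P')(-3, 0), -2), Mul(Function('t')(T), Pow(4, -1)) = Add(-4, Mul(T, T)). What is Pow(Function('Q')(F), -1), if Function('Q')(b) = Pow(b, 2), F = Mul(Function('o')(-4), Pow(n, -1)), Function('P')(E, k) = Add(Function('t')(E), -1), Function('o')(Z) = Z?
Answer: Rational(361, 4) ≈ 90.250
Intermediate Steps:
Function('t')(T) = Add(-16, Mul(4, Pow(T, 2))) (Function('t')(T) = Mul(4, Add(-4, Mul(T, T))) = Mul(4, Add(-4, Pow(T, 2))) = Add(-16, Mul(4, Pow(T, 2))))
Function('P')(E, k) = Add(-17, Mul(4, Pow(E, 2))) (Function('P')(E, k) = Add(Add(-16, Mul(4, Pow(E, 2))), -1) = Add(-17, Mul(4, Pow(E, 2))))
n = -38 (n = Mul(Add(-17, Mul(4, Pow(-3, 2))), -2) = Mul(Add(-17, Mul(4, 9)), -2) = Mul(Add(-17, 36), -2) = Mul(19, -2) = -38)
F = Rational(2, 19) (F = Mul(-4, Pow(-38, -1)) = Mul(-4, Rational(-1, 38)) = Rational(2, 19) ≈ 0.10526)
Pow(Function('Q')(F), -1) = Pow(Pow(Rational(2, 19), 2), -1) = Pow(Rational(4, 361), -1) = Rational(361, 4)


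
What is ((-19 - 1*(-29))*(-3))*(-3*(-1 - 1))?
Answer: -180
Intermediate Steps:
((-19 - 1*(-29))*(-3))*(-3*(-1 - 1)) = ((-19 + 29)*(-3))*(-3*(-2)) = (10*(-3))*6 = -30*6 = -180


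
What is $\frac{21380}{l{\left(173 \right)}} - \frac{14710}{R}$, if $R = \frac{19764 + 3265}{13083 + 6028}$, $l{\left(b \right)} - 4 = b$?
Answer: $- \frac{49266377350}{4076133} \approx -12087.0$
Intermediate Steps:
$l{\left(b \right)} = 4 + b$
$R = \frac{23029}{19111} \approx 1.205$
$\frac{21380}{l{\left(173 \right)}} - \frac{14710}{R} = \frac{21380}{4 + 173} - \frac{14710}{\frac{23029}{19111}} = \frac{21380}{177} - \frac{281122810}{23029} = - \frac{49266377350}{4076133}$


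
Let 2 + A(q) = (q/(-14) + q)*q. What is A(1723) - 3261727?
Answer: -7070729/14 ≈ -5.0505e+5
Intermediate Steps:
A(q) = -2 + 13*q²/14 (A(q) = -2 + (q/(-14) + q)*q = -2 + (q*(-1/14) + q)*q = -2 + (-q/14 + q)*q = -2 + (13*q/14)*q = -2 + 13*q²/14)
A(1723) - 3261727 = (-2 + (13/14)*1723²) - 3261727 = (-2 + (13/14)*2968729) - 3261727 = (-2 + 38593477/14) - 3261727 = 38593449/14 - 3261727 = -7070729/14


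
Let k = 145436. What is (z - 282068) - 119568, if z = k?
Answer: -256200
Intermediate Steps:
z = 145436
(z - 282068) - 119568 = (145436 - 282068) - 119568 = -136632 - 119568 = -256200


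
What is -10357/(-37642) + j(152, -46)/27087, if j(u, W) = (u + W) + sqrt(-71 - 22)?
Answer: 284530111/1019608854 + I*sqrt(93)/27087 ≈ 0.27906 + 0.00035603*I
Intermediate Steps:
j(u, W) = W + u + I*sqrt(93) (j(u, W) = (W + u) + sqrt(-93) = (W + u) + I*sqrt(93) = W + u + I*sqrt(93))
-10357/(-37642) + j(152, -46)/27087 = -10357/(-37642) + (-46 + 152 + I*sqrt(93))/27087 = -10357*(-1/37642) + (106 + I*sqrt(93))*(1/27087) = 10357/37642 + (106/27087 + I*sqrt(93)/27087) = 284530111/1019608854 + I*sqrt(93)/27087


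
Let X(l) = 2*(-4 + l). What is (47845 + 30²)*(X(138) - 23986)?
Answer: -1156133910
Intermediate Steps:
X(l) = -8 + 2*l
(47845 + 30²)*(X(138) - 23986) = (47845 + 30²)*((-8 + 2*138) - 23986) = (47845 + 900)*((-8 + 276) - 23986) = 48745*(268 - 23986) = 48745*(-23718) = -1156133910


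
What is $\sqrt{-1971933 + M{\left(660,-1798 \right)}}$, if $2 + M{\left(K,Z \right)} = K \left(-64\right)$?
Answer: $5 i \sqrt{80567} \approx 1419.2 i$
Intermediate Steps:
$M{\left(K,Z \right)} = -2 - 64 K$ ($M{\left(K,Z \right)} = -2 + K \left(-64\right) = -2 - 64 K$)
$\sqrt{-1971933 + M{\left(660,-1798 \right)}} = \sqrt{-1971933 - 42242} = \sqrt{-2014175} = 5 i \sqrt{80567}$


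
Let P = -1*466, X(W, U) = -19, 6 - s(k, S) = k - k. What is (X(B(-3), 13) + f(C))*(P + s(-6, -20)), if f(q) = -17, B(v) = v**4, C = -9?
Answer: 16560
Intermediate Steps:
s(k, S) = 6 (s(k, S) = 6 - (k - k) = 6 - 1*0 = 6 + 0 = 6)
P = -466
(X(B(-3), 13) + f(C))*(P + s(-6, -20)) = (-19 - 17)*(-466 + 6) = -36*(-460) = 16560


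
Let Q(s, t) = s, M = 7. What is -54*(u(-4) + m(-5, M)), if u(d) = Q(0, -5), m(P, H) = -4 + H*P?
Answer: 2106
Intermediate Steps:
u(d) = 0
-54*(u(-4) + m(-5, M)) = -54*(0 + (-4 + 7*(-5))) = -54*(0 + (-4 - 35)) = -54*(0 - 39) = -54*(-39) = 2106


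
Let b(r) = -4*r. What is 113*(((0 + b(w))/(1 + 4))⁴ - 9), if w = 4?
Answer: 6769943/625 ≈ 10832.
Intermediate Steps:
113*(((0 + b(w))/(1 + 4))⁴ - 9) = 113*(((0 - 4*4)/(1 + 4))⁴ - 9) = 113*(((0 - 16)/5)⁴ - 9) = 113*((-16*⅕)⁴ - 9) = 113*((-16/5)⁴ - 9) = 113*(65536/625 - 9) = 113*(59911/625) = 6769943/625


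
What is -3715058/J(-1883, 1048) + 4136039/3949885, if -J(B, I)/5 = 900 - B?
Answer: 2946320970203/10992529955 ≈ 268.03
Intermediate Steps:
J(B, I) = -4500 + 5*B (J(B, I) = -5*(900 - B) = -4500 + 5*B)
-3715058/J(-1883, 1048) + 4136039/3949885 = -3715058/(-4500 + 5*(-1883)) + 4136039/3949885 = -3715058/(-4500 - 9415) + 4136039*(1/3949885) = -3715058/(-13915) + 4136039/3949885 = -3715058*(-1/13915) + 4136039/3949885 = 3715058/13915 + 4136039/3949885 = 2946320970203/10992529955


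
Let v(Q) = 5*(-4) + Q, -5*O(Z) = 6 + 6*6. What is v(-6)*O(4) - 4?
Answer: 1072/5 ≈ 214.40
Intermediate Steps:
O(Z) = -42/5 (O(Z) = -(6 + 6*6)/5 = -(6 + 36)/5 = -1/5*42 = -42/5)
v(Q) = -20 + Q
v(-6)*O(4) - 4 = (-20 - 6)*(-42/5) - 4 = -26*(-42/5) - 4 = 1092/5 - 4 = 1072/5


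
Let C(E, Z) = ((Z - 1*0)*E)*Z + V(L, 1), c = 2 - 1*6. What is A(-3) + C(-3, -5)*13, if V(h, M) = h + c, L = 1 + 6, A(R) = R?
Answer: -939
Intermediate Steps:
c = -4 (c = 2 - 6 = -4)
L = 7
V(h, M) = -4 + h (V(h, M) = h - 4 = -4 + h)
C(E, Z) = 3 + E*Z² (C(E, Z) = ((Z - 1*0)*E)*Z + (-4 + 7) = ((Z + 0)*E)*Z + 3 = (Z*E)*Z + 3 = (E*Z)*Z + 3 = E*Z² + 3 = 3 + E*Z²)
A(-3) + C(-3, -5)*13 = -3 + (3 - 3*(-5)²)*13 = -3 + (3 - 3*25)*13 = -3 + (3 - 75)*13 = -3 - 72*13 = -3 - 936 = -939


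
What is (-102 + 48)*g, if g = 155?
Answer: -8370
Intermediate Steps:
(-102 + 48)*g = (-102 + 48)*155 = -54*155 = -8370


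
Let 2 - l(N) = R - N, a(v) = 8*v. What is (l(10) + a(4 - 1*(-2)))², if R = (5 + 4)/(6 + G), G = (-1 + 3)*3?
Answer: 56169/16 ≈ 3510.6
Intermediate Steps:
G = 6 (G = 2*3 = 6)
R = ¾ (R = (5 + 4)/(6 + 6) = 9/12 = 9*(1/12) = ¾ ≈ 0.75000)
l(N) = 5/4 + N (l(N) = 2 - (¾ - N) = 2 + (-¾ + N) = 5/4 + N)
(l(10) + a(4 - 1*(-2)))² = ((5/4 + 10) + 8*(4 - 1*(-2)))² = (45/4 + 8*(4 + 2))² = (45/4 + 8*6)² = (45/4 + 48)² = (237/4)² = 56169/16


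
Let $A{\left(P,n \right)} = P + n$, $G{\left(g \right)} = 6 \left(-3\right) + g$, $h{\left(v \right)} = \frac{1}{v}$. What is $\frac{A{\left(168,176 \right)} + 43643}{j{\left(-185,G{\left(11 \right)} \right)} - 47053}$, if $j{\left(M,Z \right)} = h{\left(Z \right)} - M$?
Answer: $- \frac{307909}{328077} \approx -0.93853$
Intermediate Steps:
$G{\left(g \right)} = -18 + g$
$j{\left(M,Z \right)} = \frac{1}{Z} - M$
$\frac{A{\left(168,176 \right)} + 43643}{j{\left(-185,G{\left(11 \right)} \right)} - 47053} = \frac{\left(168 + 176\right) + 43643}{\left(\frac{1}{-18 + 11} - -185\right) - 47053} = \frac{344 + 43643}{\left(\frac{1}{-7} + 185\right) - 47053} = \frac{43987}{\left(- \frac{1}{7} + 185\right) - 47053} = \frac{43987}{\frac{1294}{7} - 47053} = \frac{43987}{- \frac{328077}{7}} = 43987 \left(- \frac{7}{328077}\right) = - \frac{307909}{328077}$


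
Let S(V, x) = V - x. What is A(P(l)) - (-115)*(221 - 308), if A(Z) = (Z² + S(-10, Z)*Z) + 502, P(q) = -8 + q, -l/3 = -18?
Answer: -9963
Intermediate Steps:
l = 54 (l = -3*(-18) = 54)
A(Z) = 502 + Z² + Z*(-10 - Z) (A(Z) = (Z² + (-10 - Z)*Z) + 502 = (Z² + Z*(-10 - Z)) + 502 = 502 + Z² + Z*(-10 - Z))
A(P(l)) - (-115)*(221 - 308) = (502 - 10*(-8 + 54)) - (-115)*(221 - 308) = (502 - 10*46) - (-115)*(-87) = (502 - 460) - 1*10005 = 42 - 10005 = -9963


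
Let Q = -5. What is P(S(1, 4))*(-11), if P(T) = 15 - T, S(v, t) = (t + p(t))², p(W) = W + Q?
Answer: -66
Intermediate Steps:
p(W) = -5 + W (p(W) = W - 5 = -5 + W)
S(v, t) = (-5 + 2*t)² (S(v, t) = (t + (-5 + t))² = (-5 + 2*t)²)
P(S(1, 4))*(-11) = (15 - (-5 + 2*4)²)*(-11) = (15 - (-5 + 8)²)*(-11) = (15 - 1*3²)*(-11) = (15 - 1*9)*(-11) = (15 - 9)*(-11) = 6*(-11) = -66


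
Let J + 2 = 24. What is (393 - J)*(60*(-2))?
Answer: -44520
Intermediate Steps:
J = 22 (J = -2 + 24 = 22)
(393 - J)*(60*(-2)) = (393 - 1*22)*(60*(-2)) = (393 - 22)*(-120) = 371*(-120) = -44520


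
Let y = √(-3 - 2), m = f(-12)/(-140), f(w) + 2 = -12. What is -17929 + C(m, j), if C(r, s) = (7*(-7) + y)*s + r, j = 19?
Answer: -188599/10 + 19*I*√5 ≈ -18860.0 + 42.485*I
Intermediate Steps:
f(w) = -14 (f(w) = -2 - 12 = -14)
m = ⅒ (m = -14/(-140) = -14*(-1/140) = ⅒ ≈ 0.10000)
y = I*√5 (y = √(-5) = I*√5 ≈ 2.2361*I)
C(r, s) = r + s*(-49 + I*√5) (C(r, s) = (7*(-7) + I*√5)*s + r = (-49 + I*√5)*s + r = s*(-49 + I*√5) + r = r + s*(-49 + I*√5))
-17929 + C(m, j) = -17929 + (⅒ - 49*19 + I*19*√5) = -17929 + (⅒ - 931 + 19*I*√5) = -17929 + (-9309/10 + 19*I*√5) = -188599/10 + 19*I*√5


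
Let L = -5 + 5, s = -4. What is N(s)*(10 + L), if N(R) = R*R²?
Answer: -640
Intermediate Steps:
L = 0
N(R) = R³
N(s)*(10 + L) = (-4)³*(10 + 0) = -64*10 = -640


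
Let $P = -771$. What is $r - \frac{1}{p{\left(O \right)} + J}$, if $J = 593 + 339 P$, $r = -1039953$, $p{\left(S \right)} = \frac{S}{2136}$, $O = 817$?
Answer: $- \frac{579271207972071}{557016719} \approx -1.04 \cdot 10^{6}$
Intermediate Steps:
$p{\left(S \right)} = \frac{S}{2136}$ ($p{\left(S \right)} = S \frac{1}{2136} = \frac{S}{2136}$)
$J = -260776$ ($J = 593 + 339 \left(-771\right) = 593 - 261369 = -260776$)
$r - \frac{1}{p{\left(O \right)} + J} = -1039953 - \frac{1}{\frac{1}{2136} \cdot 817 - 260776} = -1039953 - \frac{1}{\frac{817}{2136} - 260776} = -1039953 - \frac{1}{- \frac{557016719}{2136}} = -1039953 - - \frac{2136}{557016719} = -1039953 + \frac{2136}{557016719} = - \frac{579271207972071}{557016719}$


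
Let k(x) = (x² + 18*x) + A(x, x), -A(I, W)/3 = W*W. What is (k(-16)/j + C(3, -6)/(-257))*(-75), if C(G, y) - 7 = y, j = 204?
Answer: 1286275/4369 ≈ 294.41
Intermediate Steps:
A(I, W) = -3*W² (A(I, W) = -3*W*W = -3*W²)
C(G, y) = 7 + y
k(x) = -2*x² + 18*x (k(x) = (x² + 18*x) - 3*x² = -2*x² + 18*x)
(k(-16)/j + C(3, -6)/(-257))*(-75) = ((2*(-16)*(9 - 1*(-16)))/204 + (7 - 6)/(-257))*(-75) = ((2*(-16)*(9 + 16))*(1/204) + 1*(-1/257))*(-75) = ((2*(-16)*25)*(1/204) - 1/257)*(-75) = (-800*1/204 - 1/257)*(-75) = (-200/51 - 1/257)*(-75) = -51451/13107*(-75) = 1286275/4369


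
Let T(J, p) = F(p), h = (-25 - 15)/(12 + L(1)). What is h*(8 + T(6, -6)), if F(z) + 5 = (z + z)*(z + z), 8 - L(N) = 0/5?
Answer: -294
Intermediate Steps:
L(N) = 8 (L(N) = 8 - 0/5 = 8 - 1*0 = 8 + 0 = 8)
F(z) = -5 + 4*z² (F(z) = -5 + (z + z)*(z + z) = -5 + (2*z)*(2*z) = -5 + 4*z²)
h = -2 (h = (-25 - 15)/(12 + 8) = -40/20 = -40*1/20 = -2)
T(J, p) = -5 + 4*p²
h*(8 + T(6, -6)) = -2*(8 + (-5 + 4*(-6)²)) = -2*(8 + (-5 + 4*36)) = -2*(8 + (-5 + 144)) = -2*(8 + 139) = -2*147 = -294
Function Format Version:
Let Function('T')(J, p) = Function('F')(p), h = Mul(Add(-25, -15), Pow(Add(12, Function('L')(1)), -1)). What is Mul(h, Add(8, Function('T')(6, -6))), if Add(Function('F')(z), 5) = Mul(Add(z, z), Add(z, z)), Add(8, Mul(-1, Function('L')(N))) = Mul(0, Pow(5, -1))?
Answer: -294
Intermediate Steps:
Function('L')(N) = 8 (Function('L')(N) = Add(8, Mul(-1, Mul(0, Pow(5, -1)))) = Add(8, Mul(-1, Mul(0, Rational(1, 5)))) = Add(8, Mul(-1, 0)) = Add(8, 0) = 8)
Function('F')(z) = Add(-5, Mul(4, Pow(z, 2))) (Function('F')(z) = Add(-5, Mul(Add(z, z), Add(z, z))) = Add(-5, Mul(Mul(2, z), Mul(2, z))) = Add(-5, Mul(4, Pow(z, 2))))
h = -2 (h = Mul(Add(-25, -15), Pow(Add(12, 8), -1)) = Mul(-40, Pow(20, -1)) = Mul(-40, Rational(1, 20)) = -2)
Function('T')(J, p) = Add(-5, Mul(4, Pow(p, 2)))
Mul(h, Add(8, Function('T')(6, -6))) = Mul(-2, Add(8, Add(-5, Mul(4, Pow(-6, 2))))) = Mul(-2, Add(8, Add(-5, Mul(4, 36)))) = Mul(-2, Add(8, Add(-5, 144))) = Mul(-2, Add(8, 139)) = Mul(-2, 147) = -294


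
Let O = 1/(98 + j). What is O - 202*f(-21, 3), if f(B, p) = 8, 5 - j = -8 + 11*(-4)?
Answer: -250479/155 ≈ -1616.0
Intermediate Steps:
j = 57 (j = 5 - (-8 + 11*(-4)) = 5 - (-8 - 44) = 5 - 1*(-52) = 5 + 52 = 57)
O = 1/155 (O = 1/(98 + 57) = 1/155 ≈ 0.0064516)
O - 202*f(-21, 3) = 1/155 - 202*8 = 1/155 - 1616 = -250479/155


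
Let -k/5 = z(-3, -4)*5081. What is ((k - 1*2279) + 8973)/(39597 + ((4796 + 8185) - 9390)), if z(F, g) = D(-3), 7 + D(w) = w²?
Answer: -11029/10797 ≈ -1.0215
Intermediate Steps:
D(w) = -7 + w²
z(F, g) = 2 (z(F, g) = -7 + (-3)² = -7 + 9 = 2)
k = -50810 (k = -10*5081 = -5*10162 = -50810)
((k - 1*2279) + 8973)/(39597 + ((4796 + 8185) - 9390)) = ((-50810 - 1*2279) + 8973)/(39597 + ((4796 + 8185) - 9390)) = ((-50810 - 2279) + 8973)/(39597 + (12981 - 9390)) = (-53089 + 8973)/(39597 + 3591) = -44116/43188 = -44116*1/43188 = -11029/10797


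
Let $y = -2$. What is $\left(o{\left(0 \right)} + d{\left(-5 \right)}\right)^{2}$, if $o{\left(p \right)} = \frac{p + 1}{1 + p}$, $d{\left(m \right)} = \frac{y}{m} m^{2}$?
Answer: $121$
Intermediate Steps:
$d{\left(m \right)} = - 2 m$ ($d{\left(m \right)} = - \frac{2}{m} m^{2} = - 2 m$)
$o{\left(p \right)} = 1$ ($o{\left(p \right)} = \frac{1 + p}{1 + p} = 1$)
$\left(o{\left(0 \right)} + d{\left(-5 \right)}\right)^{2} = \left(1 - -10\right)^{2} = \left(1 + 10\right)^{2} = 11^{2} = 121$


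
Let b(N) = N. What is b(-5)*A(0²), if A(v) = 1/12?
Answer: -5/12 ≈ -0.41667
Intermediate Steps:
A(v) = 1/12
b(-5)*A(0²) = -5*1/12 = -5/12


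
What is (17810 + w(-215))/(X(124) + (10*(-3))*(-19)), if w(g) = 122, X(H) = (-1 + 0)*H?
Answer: 8966/223 ≈ 40.206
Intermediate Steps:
X(H) = -H
(17810 + w(-215))/(X(124) + (10*(-3))*(-19)) = (17810 + 122)/(-1*124 + (10*(-3))*(-19)) = 17932/(-124 - 30*(-19)) = 17932/(-124 + 570) = 17932/446 = 17932*(1/446) = 8966/223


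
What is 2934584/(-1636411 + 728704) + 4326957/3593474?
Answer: -6617742147217/3261821504118 ≈ -2.0288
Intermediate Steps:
2934584/(-1636411 + 728704) + 4326957/3593474 = 2934584/(-907707) + 4326957*(1/3593474) = 2934584*(-1/907707) + 4326957/3593474 = -2934584/907707 + 4326957/3593474 = -6617742147217/3261821504118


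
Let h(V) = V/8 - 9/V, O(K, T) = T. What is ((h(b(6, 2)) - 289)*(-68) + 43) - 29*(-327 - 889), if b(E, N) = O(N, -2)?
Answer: 54670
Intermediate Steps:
b(E, N) = -2
h(V) = -9/V + V/8 (h(V) = V*(⅛) - 9/V = V/8 - 9/V = -9/V + V/8)
((h(b(6, 2)) - 289)*(-68) + 43) - 29*(-327 - 889) = (((-9/(-2) + (⅛)*(-2)) - 289)*(-68) + 43) - 29*(-327 - 889) = (((-9*(-½) - ¼) - 289)*(-68) + 43) - 29*(-1216) = (((9/2 - ¼) - 289)*(-68) + 43) - 1*(-35264) = ((17/4 - 289)*(-68) + 43) + 35264 = (-1139/4*(-68) + 43) + 35264 = (19363 + 43) + 35264 = 19406 + 35264 = 54670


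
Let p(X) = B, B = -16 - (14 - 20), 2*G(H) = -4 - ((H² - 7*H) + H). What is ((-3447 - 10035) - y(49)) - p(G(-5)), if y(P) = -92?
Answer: -13380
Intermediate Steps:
G(H) = -2 + 3*H - H²/2 (G(H) = (-4 - ((H² - 7*H) + H))/2 = (-4 - (H² - 6*H))/2 = (-4 + (-H² + 6*H))/2 = (-4 - H² + 6*H)/2 = -2 + 3*H - H²/2)
B = -10 (B = -16 - 1*(-6) = -16 + 6 = -10)
p(X) = -10
((-3447 - 10035) - y(49)) - p(G(-5)) = ((-3447 - 10035) - 1*(-92)) - 1*(-10) = (-13482 + 92) + 10 = -13390 + 10 = -13380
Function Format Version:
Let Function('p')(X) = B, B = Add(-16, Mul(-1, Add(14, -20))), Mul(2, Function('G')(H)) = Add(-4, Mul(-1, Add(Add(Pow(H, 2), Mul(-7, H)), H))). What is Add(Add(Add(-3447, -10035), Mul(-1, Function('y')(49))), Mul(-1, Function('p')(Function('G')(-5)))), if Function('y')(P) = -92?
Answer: -13380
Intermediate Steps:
Function('G')(H) = Add(-2, Mul(3, H), Mul(Rational(-1, 2), Pow(H, 2))) (Function('G')(H) = Mul(Rational(1, 2), Add(-4, Mul(-1, Add(Add(Pow(H, 2), Mul(-7, H)), H)))) = Mul(Rational(1, 2), Add(-4, Mul(-1, Add(Pow(H, 2), Mul(-6, H))))) = Mul(Rational(1, 2), Add(-4, Add(Mul(-1, Pow(H, 2)), Mul(6, H)))) = Mul(Rational(1, 2), Add(-4, Mul(-1, Pow(H, 2)), Mul(6, H))) = Add(-2, Mul(3, H), Mul(Rational(-1, 2), Pow(H, 2))))
B = -10 (B = Add(-16, Mul(-1, -6)) = Add(-16, 6) = -10)
Function('p')(X) = -10
Add(Add(Add(-3447, -10035), Mul(-1, Function('y')(49))), Mul(-1, Function('p')(Function('G')(-5)))) = Add(Add(Add(-3447, -10035), Mul(-1, -92)), Mul(-1, -10)) = Add(Add(-13482, 92), 10) = Add(-13390, 10) = -13380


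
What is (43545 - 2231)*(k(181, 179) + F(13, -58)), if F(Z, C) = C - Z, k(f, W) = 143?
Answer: 2974608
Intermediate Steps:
(43545 - 2231)*(k(181, 179) + F(13, -58)) = (43545 - 2231)*(143 + (-58 - 1*13)) = 41314*(143 + (-58 - 13)) = 41314*(143 - 71) = 41314*72 = 2974608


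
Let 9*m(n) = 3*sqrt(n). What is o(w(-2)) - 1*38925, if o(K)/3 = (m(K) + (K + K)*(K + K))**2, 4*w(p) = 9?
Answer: -602133/16 ≈ -37633.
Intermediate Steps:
m(n) = sqrt(n)/3 (m(n) = (3*sqrt(n))/9 = sqrt(n)/3)
w(p) = 9/4 (w(p) = (1/4)*9 = 9/4)
o(K) = 3*(4*K**2 + sqrt(K)/3)**2 (o(K) = 3*(sqrt(K)/3 + (K + K)*(K + K))**2 = 3*(sqrt(K)/3 + (2*K)*(2*K))**2 = 3*(sqrt(K)/3 + 4*K**2)**2 = 3*(4*K**2 + sqrt(K)/3)**2)
o(w(-2)) - 1*38925 = (sqrt(9/4) + 12*(9/4)**2)**2/3 - 1*38925 = (3/2 + 12*(81/16))**2/3 - 38925 = (3/2 + 243/4)**2/3 - 38925 = (249/4)**2/3 - 38925 = (1/3)*(62001/16) - 38925 = 20667/16 - 38925 = -602133/16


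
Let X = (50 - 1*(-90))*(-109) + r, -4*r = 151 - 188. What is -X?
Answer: 61003/4 ≈ 15251.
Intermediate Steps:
r = 37/4 (r = -(151 - 188)/4 = -1/4*(-37) = 37/4 ≈ 9.2500)
X = -61003/4 (X = (50 - 1*(-90))*(-109) + 37/4 = (50 + 90)*(-109) + 37/4 = 140*(-109) + 37/4 = -15260 + 37/4 = -61003/4 ≈ -15251.)
-X = -1*(-61003/4) = 61003/4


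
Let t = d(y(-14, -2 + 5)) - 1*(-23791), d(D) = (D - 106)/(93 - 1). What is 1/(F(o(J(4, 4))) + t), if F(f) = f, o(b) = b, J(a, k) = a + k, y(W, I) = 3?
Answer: 92/2189405 ≈ 4.2021e-5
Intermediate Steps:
d(D) = -53/46 + D/92 (d(D) = (-106 + D)/92 = (-106 + D)*(1/92) = -53/46 + D/92)
t = 2188669/92 (t = (-53/46 + (1/92)*3) - 1*(-23791) = (-53/46 + 3/92) + 23791 = -103/92 + 23791 = 2188669/92 ≈ 23790.)
1/(F(o(J(4, 4))) + t) = 1/((4 + 4) + 2188669/92) = 1/(8 + 2188669/92) = 1/(2189405/92) = 92/2189405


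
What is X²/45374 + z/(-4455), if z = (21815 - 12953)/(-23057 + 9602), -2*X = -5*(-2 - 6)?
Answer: 4063152398/453301573725 ≈ 0.0089635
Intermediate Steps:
X = -20 (X = -(-5)*(-2 - 6)/2 = -(-5)*(-8)/2 = -½*40 = -20)
z = -2954/4485 (z = 8862/(-13455) = 8862*(-1/13455) = -2954/4485 ≈ -0.65864)
X²/45374 + z/(-4455) = (-20)²/45374 - 2954/4485/(-4455) = 400*(1/45374) - 2954/4485*(-1/4455) = 200/22687 + 2954/19980675 = 4063152398/453301573725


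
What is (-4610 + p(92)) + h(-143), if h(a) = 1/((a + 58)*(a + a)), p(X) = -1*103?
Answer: -114573029/24310 ≈ -4713.0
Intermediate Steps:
p(X) = -103
h(a) = 1/(2*a*(58 + a)) (h(a) = 1/((58 + a)*(2*a)) = 1/(2*a*(58 + a)))
(-4610 + p(92)) + h(-143) = (-4610 - 103) + (½)/(-143*(58 - 143)) = -4713 + (½)*(-1/143)/(-85) = -4713 + (½)*(-1/143)*(-1/85) = -4713 + 1/24310 = -114573029/24310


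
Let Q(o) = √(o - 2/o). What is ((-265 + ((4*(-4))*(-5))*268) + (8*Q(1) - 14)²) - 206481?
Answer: -185174 - 224*I ≈ -1.8517e+5 - 224.0*I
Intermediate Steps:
((-265 + ((4*(-4))*(-5))*268) + (8*Q(1) - 14)²) - 206481 = ((-265 + ((4*(-4))*(-5))*268) + (8*√(1 - 2/1) - 14)²) - 206481 = ((-265 - 16*(-5)*268) + (8*√(1 - 2*1) - 14)²) - 206481 = ((-265 + 80*268) + (8*√(1 - 2) - 14)²) - 206481 = ((-265 + 21440) + (8*√(-1) - 14)²) - 206481 = (21175 + (8*I - 14)²) - 206481 = (21175 + (-14 + 8*I)²) - 206481 = -185306 + (-14 + 8*I)²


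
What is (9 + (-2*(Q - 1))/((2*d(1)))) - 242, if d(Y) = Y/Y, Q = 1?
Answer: -233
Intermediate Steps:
d(Y) = 1
(9 + (-2*(Q - 1))/((2*d(1)))) - 242 = (9 + (-2*(1 - 1))/((2*1))) - 242 = (9 + (-2*0)/2) - 242 = (9 + (½)*0) - 242 = (9 + 0) - 242 = 9 - 242 = -233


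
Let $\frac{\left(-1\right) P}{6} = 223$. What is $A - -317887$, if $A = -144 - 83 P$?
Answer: $428797$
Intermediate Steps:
$P = -1338$ ($P = \left(-6\right) 223 = -1338$)
$A = 110910$ ($A = -144 - -111054 = -144 + 111054 = 110910$)
$A - -317887 = 110910 - -317887 = 110910 + 317887 = 428797$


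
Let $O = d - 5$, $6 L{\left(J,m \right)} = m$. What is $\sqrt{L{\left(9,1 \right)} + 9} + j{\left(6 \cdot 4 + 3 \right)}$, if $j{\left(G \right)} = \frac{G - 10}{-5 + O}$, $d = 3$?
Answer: $- \frac{17}{7} + \frac{\sqrt{330}}{6} \approx 0.59908$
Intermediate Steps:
$L{\left(J,m \right)} = \frac{m}{6}$
$O = -2$ ($O = 3 - 5 = -2$)
$j{\left(G \right)} = \frac{10}{7} - \frac{G}{7}$ ($j{\left(G \right)} = \frac{G - 10}{-5 - 2} = \frac{-10 + G}{-7} = \left(-10 + G\right) \left(- \frac{1}{7}\right) = \frac{10}{7} - \frac{G}{7}$)
$\sqrt{L{\left(9,1 \right)} + 9} + j{\left(6 \cdot 4 + 3 \right)} = \sqrt{\frac{1}{6} \cdot 1 + 9} + \left(\frac{10}{7} - \frac{6 \cdot 4 + 3}{7}\right) = \sqrt{\frac{1}{6} + 9} + \left(\frac{10}{7} - \frac{24 + 3}{7}\right) = \sqrt{\frac{55}{6}} + \left(\frac{10}{7} - \frac{27}{7}\right) = \frac{\sqrt{330}}{6} + \left(\frac{10}{7} - \frac{27}{7}\right) = \frac{\sqrt{330}}{6} - \frac{17}{7} = - \frac{17}{7} + \frac{\sqrt{330}}{6}$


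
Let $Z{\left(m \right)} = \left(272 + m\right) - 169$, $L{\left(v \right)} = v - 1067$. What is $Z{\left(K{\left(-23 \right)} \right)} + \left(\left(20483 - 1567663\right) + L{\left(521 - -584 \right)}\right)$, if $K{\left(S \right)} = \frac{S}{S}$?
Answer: $-1547038$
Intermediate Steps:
$L{\left(v \right)} = -1067 + v$
$K{\left(S \right)} = 1$
$Z{\left(m \right)} = 103 + m$
$Z{\left(K{\left(-23 \right)} \right)} + \left(\left(20483 - 1567663\right) + L{\left(521 - -584 \right)}\right) = \left(103 + 1\right) + \left(\left(20483 - 1567663\right) + \left(-1067 + \left(521 - -584\right)\right)\right) = 104 + \left(-1547180 + \left(-1067 + \left(521 + 584\right)\right)\right) = 104 + \left(-1547180 + \left(-1067 + 1105\right)\right) = 104 + \left(-1547180 + 38\right) = 104 - 1547142 = -1547038$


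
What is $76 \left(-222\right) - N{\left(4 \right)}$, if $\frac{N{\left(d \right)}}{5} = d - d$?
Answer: $-16872$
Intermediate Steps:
$N{\left(d \right)} = 0$ ($N{\left(d \right)} = 5 \left(d - d\right) = 5 \cdot 0 = 0$)
$76 \left(-222\right) - N{\left(4 \right)} = 76 \left(-222\right) - 0 = -16872 + 0 = -16872$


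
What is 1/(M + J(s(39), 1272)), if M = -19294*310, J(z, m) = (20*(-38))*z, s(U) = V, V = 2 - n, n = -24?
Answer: -1/6000900 ≈ -1.6664e-7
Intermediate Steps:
V = 26 (V = 2 - 1*(-24) = 2 + 24 = 26)
s(U) = 26
J(z, m) = -760*z
M = -5981140
1/(M + J(s(39), 1272)) = 1/(-5981140 - 760*26) = 1/(-5981140 - 19760) = 1/(-6000900) = -1/6000900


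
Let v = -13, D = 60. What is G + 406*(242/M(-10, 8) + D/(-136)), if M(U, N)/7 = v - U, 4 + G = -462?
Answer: -271513/51 ≈ -5323.8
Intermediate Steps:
G = -466 (G = -4 - 462 = -466)
M(U, N) = -91 - 7*U (M(U, N) = 7*(-13 - U) = -91 - 7*U)
G + 406*(242/M(-10, 8) + D/(-136)) = -466 + 406*(242/(-91 - 7*(-10)) + 60/(-136)) = -466 + 406*(242/(-91 + 70) + 60*(-1/136)) = -466 + 406*(242/(-21) - 15/34) = -466 + 406*(242*(-1/21) - 15/34) = -466 + 406*(-242/21 - 15/34) = -466 + 406*(-8543/714) = -466 - 247747/51 = -271513/51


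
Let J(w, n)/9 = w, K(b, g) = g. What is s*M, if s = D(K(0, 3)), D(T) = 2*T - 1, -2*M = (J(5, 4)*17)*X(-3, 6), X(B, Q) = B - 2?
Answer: 19125/2 ≈ 9562.5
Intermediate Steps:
X(B, Q) = -2 + B
J(w, n) = 9*w
M = 3825/2 (M = -(9*5)*17*(-2 - 3)/2 = -45*17*(-5)/2 = -765*(-5)/2 = -1/2*(-3825) = 3825/2 ≈ 1912.5)
D(T) = -1 + 2*T
s = 5 (s = -1 + 2*3 = -1 + 6 = 5)
s*M = 5*(3825/2) = 19125/2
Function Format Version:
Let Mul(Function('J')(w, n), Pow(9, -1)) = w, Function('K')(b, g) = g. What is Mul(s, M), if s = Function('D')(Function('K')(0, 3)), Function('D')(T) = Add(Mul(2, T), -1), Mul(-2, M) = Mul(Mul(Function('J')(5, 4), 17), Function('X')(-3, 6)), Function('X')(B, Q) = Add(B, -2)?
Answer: Rational(19125, 2) ≈ 9562.5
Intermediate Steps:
Function('X')(B, Q) = Add(-2, B)
Function('J')(w, n) = Mul(9, w)
M = Rational(3825, 2) (M = Mul(Rational(-1, 2), Mul(Mul(Mul(9, 5), 17), Add(-2, -3))) = Mul(Rational(-1, 2), Mul(Mul(45, 17), -5)) = Mul(Rational(-1, 2), Mul(765, -5)) = Mul(Rational(-1, 2), -3825) = Rational(3825, 2) ≈ 1912.5)
Function('D')(T) = Add(-1, Mul(2, T))
s = 5 (s = Add(-1, Mul(2, 3)) = Add(-1, 6) = 5)
Mul(s, M) = Mul(5, Rational(3825, 2)) = Rational(19125, 2)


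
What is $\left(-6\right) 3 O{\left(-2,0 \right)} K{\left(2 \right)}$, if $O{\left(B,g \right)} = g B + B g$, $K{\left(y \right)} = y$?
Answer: $0$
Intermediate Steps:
$O{\left(B,g \right)} = 2 B g$ ($O{\left(B,g \right)} = B g + B g = 2 B g$)
$\left(-6\right) 3 O{\left(-2,0 \right)} K{\left(2 \right)} = \left(-6\right) 3 \cdot 2 \left(-2\right) 0 \cdot 2 = \left(-18\right) 0 \cdot 2 = 0 \cdot 2 = 0$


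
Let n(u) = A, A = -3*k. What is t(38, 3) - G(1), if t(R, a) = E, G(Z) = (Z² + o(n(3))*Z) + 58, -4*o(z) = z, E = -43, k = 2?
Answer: -207/2 ≈ -103.50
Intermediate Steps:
A = -6 (A = -3*2 = -6)
n(u) = -6
o(z) = -z/4
G(Z) = 58 + Z² + 3*Z/2 (G(Z) = (Z² + (-¼*(-6))*Z) + 58 = (Z² + 3*Z/2) + 58 = 58 + Z² + 3*Z/2)
t(R, a) = -43
t(38, 3) - G(1) = -43 - (58 + 1² + (3/2)*1) = -43 - (58 + 1 + 3/2) = -43 - 1*121/2 = -43 - 121/2 = -207/2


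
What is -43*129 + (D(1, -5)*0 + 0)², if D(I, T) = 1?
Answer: -5547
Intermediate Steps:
-43*129 + (D(1, -5)*0 + 0)² = -43*129 + (1*0 + 0)² = -5547 + (0 + 0)² = -5547 + 0² = -5547 + 0 = -5547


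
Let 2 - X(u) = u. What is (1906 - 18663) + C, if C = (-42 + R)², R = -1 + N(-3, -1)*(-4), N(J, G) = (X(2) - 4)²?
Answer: -5308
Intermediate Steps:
X(u) = 2 - u
N(J, G) = 16 (N(J, G) = ((2 - 1*2) - 4)² = ((2 - 2) - 4)² = (0 - 4)² = (-4)² = 16)
R = -65 (R = -1 + 16*(-4) = -1 - 64 = -65)
C = 11449 (C = (-42 - 65)² = (-107)² = 11449)
(1906 - 18663) + C = (1906 - 18663) + 11449 = -16757 + 11449 = -5308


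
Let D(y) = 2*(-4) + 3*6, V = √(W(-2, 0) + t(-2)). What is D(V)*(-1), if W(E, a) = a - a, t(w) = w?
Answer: -10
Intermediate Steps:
W(E, a) = 0
V = I*√2 (V = √(0 - 2) = √(-2) = I*√2 ≈ 1.4142*I)
D(y) = 10 (D(y) = -8 + 18 = 10)
D(V)*(-1) = 10*(-1) = -10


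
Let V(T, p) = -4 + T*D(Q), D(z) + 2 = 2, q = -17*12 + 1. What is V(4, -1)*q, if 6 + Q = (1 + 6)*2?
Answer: 812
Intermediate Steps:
q = -203 (q = -204 + 1 = -203)
Q = 8 (Q = -6 + (1 + 6)*2 = -6 + 7*2 = -6 + 14 = 8)
D(z) = 0 (D(z) = -2 + 2 = 0)
V(T, p) = -4 (V(T, p) = -4 + T*0 = -4 + 0 = -4)
V(4, -1)*q = -4*(-203) = 812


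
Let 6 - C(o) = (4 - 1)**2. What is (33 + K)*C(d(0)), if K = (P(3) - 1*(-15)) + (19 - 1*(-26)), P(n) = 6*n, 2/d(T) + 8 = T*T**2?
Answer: -333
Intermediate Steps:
d(T) = 2/(-8 + T**3) (d(T) = 2/(-8 + T*T**2) = 2/(-8 + T**3))
C(o) = -3 (C(o) = 6 - (4 - 1)**2 = 6 - 1*3**2 = 6 - 1*9 = 6 - 9 = -3)
K = 78 (K = (6*3 - 1*(-15)) + (19 - 1*(-26)) = (18 + 15) + (19 + 26) = 33 + 45 = 78)
(33 + K)*C(d(0)) = (33 + 78)*(-3) = 111*(-3) = -333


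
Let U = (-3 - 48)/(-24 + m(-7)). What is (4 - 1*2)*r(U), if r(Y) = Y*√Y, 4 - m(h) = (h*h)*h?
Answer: -6*I*√57/361 ≈ -0.12548*I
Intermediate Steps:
m(h) = 4 - h³ (m(h) = 4 - h*h*h = 4 - h²*h = 4 - h³)
U = -3/19 (U = (-3 - 48)/(-24 + (4 - 1*(-7)³)) = -51/(-24 + (4 - 1*(-343))) = -51/(-24 + (4 + 343)) = -51/(-24 + 347) = -51/323 = -51*1/323 = -3/19 ≈ -0.15789)
r(Y) = Y^(3/2)
(4 - 1*2)*r(U) = (4 - 1*2)*(-3/19)^(3/2) = (4 - 2)*(-3*I*√57/361) = 2*(-3*I*√57/361) = -6*I*√57/361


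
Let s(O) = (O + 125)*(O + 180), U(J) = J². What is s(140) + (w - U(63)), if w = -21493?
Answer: 59338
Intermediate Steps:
s(O) = (125 + O)*(180 + O)
s(140) + (w - U(63)) = (22500 + 140² + 305*140) + (-21493 - 1*63²) = (22500 + 19600 + 42700) + (-21493 - 1*3969) = 84800 + (-21493 - 3969) = 84800 - 25462 = 59338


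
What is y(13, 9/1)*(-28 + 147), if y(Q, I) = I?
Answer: 1071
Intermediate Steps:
y(13, 9/1)*(-28 + 147) = (9/1)*(-28 + 147) = (9*1)*119 = 9*119 = 1071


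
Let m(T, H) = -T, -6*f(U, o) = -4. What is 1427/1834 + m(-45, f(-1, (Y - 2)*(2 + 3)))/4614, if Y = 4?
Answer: 555559/705173 ≈ 0.78783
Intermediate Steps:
f(U, o) = ⅔ (f(U, o) = -⅙*(-4) = ⅔)
1427/1834 + m(-45, f(-1, (Y - 2)*(2 + 3)))/4614 = 1427/1834 - 1*(-45)/4614 = 1427*(1/1834) + 45*(1/4614) = 1427/1834 + 15/1538 = 555559/705173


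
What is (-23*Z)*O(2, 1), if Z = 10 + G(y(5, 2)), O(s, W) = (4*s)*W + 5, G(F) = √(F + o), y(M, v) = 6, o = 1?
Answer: -2990 - 299*√7 ≈ -3781.1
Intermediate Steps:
G(F) = √(1 + F) (G(F) = √(F + 1) = √(1 + F))
O(s, W) = 5 + 4*W*s (O(s, W) = 4*W*s + 5 = 5 + 4*W*s)
Z = 10 + √7 (Z = 10 + √(1 + 6) = 10 + √7 ≈ 12.646)
(-23*Z)*O(2, 1) = (-23*(10 + √7))*(5 + 4*1*2) = (-230 - 23*√7)*(5 + 8) = (-230 - 23*√7)*13 = -2990 - 299*√7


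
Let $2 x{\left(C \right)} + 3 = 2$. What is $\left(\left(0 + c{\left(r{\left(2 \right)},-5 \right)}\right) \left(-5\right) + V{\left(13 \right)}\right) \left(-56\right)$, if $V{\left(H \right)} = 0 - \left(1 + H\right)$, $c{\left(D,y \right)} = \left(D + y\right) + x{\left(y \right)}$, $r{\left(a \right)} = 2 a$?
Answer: $364$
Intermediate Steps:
$x{\left(C \right)} = - \frac{1}{2}$ ($x{\left(C \right)} = - \frac{3}{2} + \frac{1}{2} \cdot 2 = - \frac{3}{2} + 1 = - \frac{1}{2}$)
$c{\left(D,y \right)} = - \frac{1}{2} + D + y$ ($c{\left(D,y \right)} = \left(D + y\right) - \frac{1}{2} = - \frac{1}{2} + D + y$)
$V{\left(H \right)} = -1 - H$ ($V{\left(H \right)} = 0 - \left(1 + H\right) = -1 - H$)
$\left(\left(0 + c{\left(r{\left(2 \right)},-5 \right)}\right) \left(-5\right) + V{\left(13 \right)}\right) \left(-56\right) = \left(\left(0 - \frac{3}{2}\right) \left(-5\right) - 14\right) \left(-56\right) = \left(\left(- \frac{3}{2}\right) \left(-5\right) - 14\right) \left(-56\right) = \left(\frac{15}{2} - 14\right) \left(-56\right) = \left(- \frac{13}{2}\right) \left(-56\right) = 364$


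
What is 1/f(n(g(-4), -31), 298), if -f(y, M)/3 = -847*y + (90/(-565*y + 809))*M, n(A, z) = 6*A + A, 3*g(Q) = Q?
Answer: -18247/432987232 ≈ -4.2142e-5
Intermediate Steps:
g(Q) = Q/3
n(A, z) = 7*A
f(y, M) = 2541*y - 270*M/(809 - 565*y) (f(y, M) = -3*(-847*y + (90/(-565*y + 809))*M) = -3*(-847*y + (90/(809 - 565*y))*M) = -3*(-847*y + 90*M/(809 - 565*y)) = 2541*y - 270*M/(809 - 565*y))
1/f(n(g(-4), -31), 298) = 1/(3*(-4796561*(1/3)*(-4) + 90*298 + 478555*(7*((1/3)*(-4)))**2)/(-809 + 565*(7*((1/3)*(-4))))) = 1/(3*(-4796561*(-4)/3 + 26820 + 478555*(7*(-4/3))**2)/(-809 + 565*(7*(-4/3)))) = 1/(3*(-685223*(-28/3) + 26820 + 478555*(-28/3)**2)/(-809 + 565*(-28/3))) = 1/(3*(19186244/3 + 26820 + 478555*(784/9))/(-809 - 15820/3)) = 1/(3*(19186244/3 + 26820 + 375187120/9)/(-18247/3)) = 1/(3*(-3/18247)*(432987232/9)) = 1/(-432987232/18247) = -18247/432987232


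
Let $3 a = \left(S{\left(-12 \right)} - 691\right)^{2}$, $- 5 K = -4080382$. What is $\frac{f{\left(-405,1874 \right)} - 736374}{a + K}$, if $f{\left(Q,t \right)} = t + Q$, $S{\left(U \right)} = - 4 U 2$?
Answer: $- \frac{11023575}{14011271} \approx -0.78677$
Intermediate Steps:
$K = \frac{4080382}{5}$ ($K = \left(- \frac{1}{5}\right) \left(-4080382\right) = \frac{4080382}{5} \approx 8.1608 \cdot 10^{5}$)
$S{\left(U \right)} = - 8 U$
$f{\left(Q,t \right)} = Q + t$
$a = \frac{354025}{3}$ ($a = \frac{\left(\left(-8\right) \left(-12\right) - 691\right)^{2}}{3} = \frac{\left(96 - 691\right)^{2}}{3} = \frac{\left(-595\right)^{2}}{3} = \frac{1}{3} \cdot 354025 = \frac{354025}{3} \approx 1.1801 \cdot 10^{5}$)
$\frac{f{\left(-405,1874 \right)} - 736374}{a + K} = \frac{\left(-405 + 1874\right) - 736374}{\frac{354025}{3} + \frac{4080382}{5}} = \frac{1469 - 736374}{\frac{14011271}{15}} = \left(-734905\right) \frac{15}{14011271} = - \frac{11023575}{14011271}$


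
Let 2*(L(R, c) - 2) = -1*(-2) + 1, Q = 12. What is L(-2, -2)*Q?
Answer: 42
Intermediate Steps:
L(R, c) = 7/2 (L(R, c) = 2 + (-1*(-2) + 1)/2 = 2 + (2 + 1)/2 = 2 + (1/2)*3 = 2 + 3/2 = 7/2)
L(-2, -2)*Q = (7/2)*12 = 42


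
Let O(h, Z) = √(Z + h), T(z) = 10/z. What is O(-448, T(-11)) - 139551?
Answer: -139551 + I*√54318/11 ≈ -1.3955e+5 + 21.187*I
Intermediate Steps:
O(-448, T(-11)) - 139551 = √(10/(-11) - 448) - 139551 = √(10*(-1/11) - 448) - 139551 = √(-10/11 - 448) - 139551 = √(-4938/11) - 139551 = I*√54318/11 - 139551 = -139551 + I*√54318/11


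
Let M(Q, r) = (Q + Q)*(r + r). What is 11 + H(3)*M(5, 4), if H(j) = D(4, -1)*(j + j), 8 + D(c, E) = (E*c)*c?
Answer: -11509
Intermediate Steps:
D(c, E) = -8 + E*c**2 (D(c, E) = -8 + (E*c)*c = -8 + E*c**2)
H(j) = -48*j (H(j) = (-8 - 1*4**2)*(j + j) = (-8 - 1*16)*(2*j) = (-8 - 16)*(2*j) = -48*j)
M(Q, r) = 4*Q*r (M(Q, r) = (2*Q)*(2*r) = 4*Q*r)
11 + H(3)*M(5, 4) = 11 + (-48*3)*(4*5*4) = 11 - 144*80 = 11 - 11520 = -11509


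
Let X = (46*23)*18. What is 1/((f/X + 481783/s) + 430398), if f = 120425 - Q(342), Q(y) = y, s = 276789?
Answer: 3321468/1429579909361 ≈ 2.3234e-6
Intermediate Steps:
X = 19044 (X = 1058*18 = 19044)
f = 120083 (f = 120425 - 1*342 = 120425 - 342 = 120083)
1/((f/X + 481783/s) + 430398) = 1/((120083/19044 + 481783/276789) + 430398) = 1/((120083*(1/19044) + 481783*(1/276789)) + 430398) = 1/((227/36 + 481783/276789) + 430398) = 1/(26725097/3321468 + 430398) = 1/(1429579909361/3321468) = 3321468/1429579909361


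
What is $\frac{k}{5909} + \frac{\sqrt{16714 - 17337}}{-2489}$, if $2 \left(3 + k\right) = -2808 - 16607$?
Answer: $- \frac{19421}{11818} - \frac{i \sqrt{623}}{2489} \approx -1.6433 - 0.010028 i$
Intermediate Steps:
$k = - \frac{19421}{2}$ ($k = -3 + \frac{-2808 - 16607}{2} = -3 + \frac{1}{2} \left(-19415\right) = -3 - \frac{19415}{2} = - \frac{19421}{2} \approx -9710.5$)
$\frac{k}{5909} + \frac{\sqrt{16714 - 17337}}{-2489} = - \frac{19421}{2 \cdot 5909} + \frac{\sqrt{16714 - 17337}}{-2489} = \left(- \frac{19421}{2}\right) \frac{1}{5909} + \sqrt{-623} \left(- \frac{1}{2489}\right) = - \frac{19421}{11818} + i \sqrt{623} \left(- \frac{1}{2489}\right) = - \frac{19421}{11818} - \frac{i \sqrt{623}}{2489}$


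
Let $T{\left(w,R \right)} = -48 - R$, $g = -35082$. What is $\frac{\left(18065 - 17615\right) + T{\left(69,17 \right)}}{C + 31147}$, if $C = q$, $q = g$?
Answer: $- \frac{77}{787} \approx -0.09784$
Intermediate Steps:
$q = -35082$
$C = -35082$
$\frac{\left(18065 - 17615\right) + T{\left(69,17 \right)}}{C + 31147} = \frac{\left(18065 - 17615\right) - 65}{-35082 + 31147} = \frac{450 - 65}{-3935} = \left(450 - 65\right) \left(- \frac{1}{3935}\right) = 385 \left(- \frac{1}{3935}\right) = - \frac{77}{787}$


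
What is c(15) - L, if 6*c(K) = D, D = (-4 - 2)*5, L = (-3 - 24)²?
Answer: -734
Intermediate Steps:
L = 729 (L = (-27)² = 729)
D = -30 (D = -6*5 = -30)
c(K) = -5 (c(K) = (⅙)*(-30) = -5)
c(15) - L = -5 - 1*729 = -5 - 729 = -734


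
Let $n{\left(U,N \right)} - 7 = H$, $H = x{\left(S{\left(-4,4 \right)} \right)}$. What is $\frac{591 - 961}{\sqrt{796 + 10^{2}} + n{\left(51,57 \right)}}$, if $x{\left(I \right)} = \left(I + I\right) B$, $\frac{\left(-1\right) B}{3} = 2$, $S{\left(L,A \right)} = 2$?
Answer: $- \frac{6290}{607} - \frac{2960 \sqrt{14}}{607} \approx -28.608$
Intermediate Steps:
$B = -6$ ($B = \left(-3\right) 2 = -6$)
$x{\left(I \right)} = - 12 I$ ($x{\left(I \right)} = \left(I + I\right) \left(-6\right) = 2 I \left(-6\right) = - 12 I$)
$H = -24$ ($H = \left(-12\right) 2 = -24$)
$n{\left(U,N \right)} = -17$ ($n{\left(U,N \right)} = 7 - 24 = -17$)
$\frac{591 - 961}{\sqrt{796 + 10^{2}} + n{\left(51,57 \right)}} = \frac{591 - 961}{\sqrt{796 + 10^{2}} - 17} = - \frac{370}{\sqrt{796 + 100} - 17} = - \frac{370}{\sqrt{896} - 17} = - \frac{370}{8 \sqrt{14} - 17} = - \frac{370}{-17 + 8 \sqrt{14}}$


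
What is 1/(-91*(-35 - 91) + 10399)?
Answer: 1/21865 ≈ 4.5735e-5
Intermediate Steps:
1/(-91*(-35 - 91) + 10399) = 1/(-91*(-126) + 10399) = 1/(11466 + 10399) = 1/21865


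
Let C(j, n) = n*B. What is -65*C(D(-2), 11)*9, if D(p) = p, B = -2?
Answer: 12870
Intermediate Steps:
C(j, n) = -2*n (C(j, n) = n*(-2) = -2*n)
-65*C(D(-2), 11)*9 = -(-130)*11*9 = -65*(-22)*9 = 1430*9 = 12870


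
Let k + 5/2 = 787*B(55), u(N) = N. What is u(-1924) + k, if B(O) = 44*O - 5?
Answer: 3797357/2 ≈ 1.8987e+6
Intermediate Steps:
B(O) = -5 + 44*O
k = 3801205/2 (k = -5/2 + 787*(-5 + 44*55) = -5/2 + 787*(-5 + 2420) = -5/2 + 787*2415 = -5/2 + 1900605 = 3801205/2 ≈ 1.9006e+6)
u(-1924) + k = -1924 + 3801205/2 = 3797357/2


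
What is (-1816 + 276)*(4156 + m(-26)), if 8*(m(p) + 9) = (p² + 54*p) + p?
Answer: -6241235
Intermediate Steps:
m(p) = -9 + p²/8 + 55*p/8 (m(p) = -9 + ((p² + 54*p) + p)/8 = -9 + (p² + 55*p)/8 = -9 + (p²/8 + 55*p/8) = -9 + p²/8 + 55*p/8)
(-1816 + 276)*(4156 + m(-26)) = (-1816 + 276)*(4156 + (-9 + (⅛)*(-26)² + (55/8)*(-26))) = -1540*(4156 + (-9 + (⅛)*676 - 715/4)) = -1540*(4156 + (-9 + 169/2 - 715/4)) = -1540*(4156 - 413/4) = -1540*16211/4 = -6241235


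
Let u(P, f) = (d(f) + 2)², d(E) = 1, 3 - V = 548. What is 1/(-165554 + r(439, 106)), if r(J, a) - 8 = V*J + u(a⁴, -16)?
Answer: -1/404792 ≈ -2.4704e-6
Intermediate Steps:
V = -545 (V = 3 - 1*548 = 3 - 548 = -545)
u(P, f) = 9 (u(P, f) = (1 + 2)² = 3² = 9)
r(J, a) = 17 - 545*J (r(J, a) = 8 + (-545*J + 9) = 8 + (9 - 545*J) = 17 - 545*J)
1/(-165554 + r(439, 106)) = 1/(-165554 + (17 - 545*439)) = 1/(-165554 + (17 - 239255)) = 1/(-165554 - 239238) = 1/(-404792) = -1/404792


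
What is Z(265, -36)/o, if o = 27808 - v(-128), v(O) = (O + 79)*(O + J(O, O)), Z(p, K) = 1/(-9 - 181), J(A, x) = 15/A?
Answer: -64/261807935 ≈ -2.4445e-7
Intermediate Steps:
Z(p, K) = -1/190 (Z(p, K) = 1/(-190) = -1/190)
v(O) = (79 + O)*(O + 15/O) (v(O) = (O + 79)*(O + 15/O) = (79 + O)*(O + 15/O))
o = 2755873/128 (o = 27808 - (15 + (-128)² + 79*(-128) + 1185/(-128)) = 27808 - (15 + 16384 - 10112 + 1185*(-1/128)) = 27808 - (15 + 16384 - 10112 - 1185/128) = 27808 - 1*803551/128 = 27808 - 803551/128 = 2755873/128 ≈ 21530.)
Z(265, -36)/o = -1/(190*2755873/128) = -1/190*128/2755873 = -64/261807935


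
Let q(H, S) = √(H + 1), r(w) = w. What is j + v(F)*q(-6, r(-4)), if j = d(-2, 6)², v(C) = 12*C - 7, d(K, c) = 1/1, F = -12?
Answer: 1 - 151*I*√5 ≈ 1.0 - 337.65*I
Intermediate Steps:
d(K, c) = 1
q(H, S) = √(1 + H)
v(C) = -7 + 12*C
j = 1 (j = 1² = 1)
j + v(F)*q(-6, r(-4)) = 1 + (-7 + 12*(-12))*√(1 - 6) = 1 + (-7 - 144)*√(-5) = 1 - 151*I*√5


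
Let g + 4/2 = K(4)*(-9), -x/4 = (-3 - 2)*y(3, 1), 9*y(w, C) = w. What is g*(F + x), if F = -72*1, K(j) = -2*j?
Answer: -13720/3 ≈ -4573.3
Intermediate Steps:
y(w, C) = w/9
F = -72
x = 20/3 (x = -4*(-3 - 2)*(1/9)*3 = -(-20)/3 = -4*(-5/3) = 20/3 ≈ 6.6667)
g = 70 (g = -2 - 2*4*(-9) = -2 - 8*(-9) = -2 + 72 = 70)
g*(F + x) = 70*(-72 + 20/3) = 70*(-196/3) = -13720/3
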